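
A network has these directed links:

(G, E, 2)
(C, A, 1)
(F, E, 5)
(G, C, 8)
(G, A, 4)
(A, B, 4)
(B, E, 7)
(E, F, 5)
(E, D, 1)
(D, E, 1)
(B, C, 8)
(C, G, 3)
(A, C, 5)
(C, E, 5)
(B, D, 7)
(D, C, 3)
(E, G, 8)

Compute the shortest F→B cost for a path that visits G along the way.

20

Shortest F→G: F–E–D–C–G = 12
Shortest G→B: G–A–B = 8
Total via G: 12 + 8 = 20.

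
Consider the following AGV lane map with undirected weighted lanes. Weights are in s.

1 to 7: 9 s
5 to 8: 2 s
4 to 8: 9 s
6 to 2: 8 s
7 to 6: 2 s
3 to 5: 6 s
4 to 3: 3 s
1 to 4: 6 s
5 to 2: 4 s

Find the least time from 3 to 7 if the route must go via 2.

Shortest 3→2: 3–5–2 = 10
Shortest 2→7: 2–6–7 = 10
Total via 2: 10 + 10 = 20 s.

20 s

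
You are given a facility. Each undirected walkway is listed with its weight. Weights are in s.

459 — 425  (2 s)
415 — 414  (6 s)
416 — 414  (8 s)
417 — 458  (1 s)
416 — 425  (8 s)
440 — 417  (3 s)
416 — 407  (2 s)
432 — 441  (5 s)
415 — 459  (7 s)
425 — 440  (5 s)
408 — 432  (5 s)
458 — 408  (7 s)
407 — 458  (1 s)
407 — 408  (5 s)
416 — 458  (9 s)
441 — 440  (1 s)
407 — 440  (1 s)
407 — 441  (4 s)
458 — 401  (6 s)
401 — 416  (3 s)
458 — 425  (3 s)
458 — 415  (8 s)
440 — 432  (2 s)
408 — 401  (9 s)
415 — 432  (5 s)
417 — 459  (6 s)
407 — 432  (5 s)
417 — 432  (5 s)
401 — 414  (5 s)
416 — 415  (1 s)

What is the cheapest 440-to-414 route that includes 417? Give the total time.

Best 440 to 417: 440 → 417 costing 3
Best 417 to 414: 417 → 458 → 407 → 416 → 415 → 414 costing 11
Total via 417: 3 + 11 = 14 s.

14 s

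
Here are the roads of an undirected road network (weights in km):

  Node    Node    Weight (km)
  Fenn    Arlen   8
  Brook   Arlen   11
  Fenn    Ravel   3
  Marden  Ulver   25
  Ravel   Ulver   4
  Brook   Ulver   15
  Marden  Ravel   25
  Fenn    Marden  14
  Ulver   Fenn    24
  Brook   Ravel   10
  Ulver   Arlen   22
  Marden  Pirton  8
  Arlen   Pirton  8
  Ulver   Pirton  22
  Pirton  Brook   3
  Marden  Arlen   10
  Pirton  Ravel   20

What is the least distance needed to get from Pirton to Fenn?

16 km

Candidate routes:
Pirton → Arlen → Fenn: 8+8 = 16
Pirton → Brook → Arlen → Fenn: 3+11+8 = 22
Pirton → Marden → Fenn: 8+14 = 22
Cheapest is Pirton → Arlen → Fenn at 16 km.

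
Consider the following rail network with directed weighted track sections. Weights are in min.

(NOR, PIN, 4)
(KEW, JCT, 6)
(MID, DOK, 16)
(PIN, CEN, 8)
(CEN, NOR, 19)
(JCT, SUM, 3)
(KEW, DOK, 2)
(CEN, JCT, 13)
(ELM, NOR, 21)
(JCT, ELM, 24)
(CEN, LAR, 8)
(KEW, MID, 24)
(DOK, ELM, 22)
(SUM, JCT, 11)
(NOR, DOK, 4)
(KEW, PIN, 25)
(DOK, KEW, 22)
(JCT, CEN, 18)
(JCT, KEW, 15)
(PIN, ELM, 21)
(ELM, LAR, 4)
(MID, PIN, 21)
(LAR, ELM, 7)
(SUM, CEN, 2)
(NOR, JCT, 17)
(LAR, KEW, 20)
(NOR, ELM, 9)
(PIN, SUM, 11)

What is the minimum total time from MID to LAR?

37 min

Shortest distances from MID:
MID: 0
DOK: 16  (via MID)
PIN: 21  (via MID)
CEN: 29  (via PIN)
SUM: 32  (via PIN)
LAR: 37  (via CEN)
Shortest route: MID–PIN–CEN–LAR = 37 min.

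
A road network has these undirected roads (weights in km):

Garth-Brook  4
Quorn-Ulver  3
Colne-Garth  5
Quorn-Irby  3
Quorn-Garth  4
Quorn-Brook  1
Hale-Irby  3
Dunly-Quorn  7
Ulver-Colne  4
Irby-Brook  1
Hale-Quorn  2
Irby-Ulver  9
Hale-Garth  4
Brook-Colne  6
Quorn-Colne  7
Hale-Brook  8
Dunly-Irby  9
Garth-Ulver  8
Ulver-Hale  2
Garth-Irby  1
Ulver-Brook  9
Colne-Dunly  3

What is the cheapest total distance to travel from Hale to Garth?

Enumerating some paths:
Hale - Garth: 4 = 4
Hale - Quorn - Brook - Irby - Garth: 2+1+1+1 = 5
Hale - Quorn - Garth: 2+4 = 6
Cheapest is Hale - Garth at 4 km.

4 km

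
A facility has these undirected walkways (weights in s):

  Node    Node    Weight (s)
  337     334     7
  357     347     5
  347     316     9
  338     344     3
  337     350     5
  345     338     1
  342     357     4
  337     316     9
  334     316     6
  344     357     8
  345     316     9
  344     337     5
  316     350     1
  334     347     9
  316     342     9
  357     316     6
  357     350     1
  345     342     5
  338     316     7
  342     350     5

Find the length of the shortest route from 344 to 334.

Candidate routes:
344 → 338 → 316 → 334: 3+7+6 = 16
344 → 337 → 334: 5+7 = 12
Cheapest is 344 → 337 → 334 at 12 s.

12 s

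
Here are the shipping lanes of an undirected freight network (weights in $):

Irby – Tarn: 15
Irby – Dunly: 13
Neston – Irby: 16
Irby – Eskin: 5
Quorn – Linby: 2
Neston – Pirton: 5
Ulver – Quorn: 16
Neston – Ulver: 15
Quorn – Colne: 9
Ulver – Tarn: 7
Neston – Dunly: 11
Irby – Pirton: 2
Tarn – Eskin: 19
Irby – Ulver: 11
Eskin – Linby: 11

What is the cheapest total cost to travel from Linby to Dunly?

$29

Shortest distances from Linby:
Linby: 0
Quorn: 2  (via Linby)
Colne: 11  (via Quorn)
Eskin: 11  (via Linby)
Irby: 16  (via Eskin)
Ulver: 18  (via Quorn)
Pirton: 18  (via Irby)
Neston: 23  (via Pirton)
Tarn: 25  (via Ulver)
Dunly: 29  (via Irby)
Shortest route: Linby–Eskin–Irby–Dunly = $29.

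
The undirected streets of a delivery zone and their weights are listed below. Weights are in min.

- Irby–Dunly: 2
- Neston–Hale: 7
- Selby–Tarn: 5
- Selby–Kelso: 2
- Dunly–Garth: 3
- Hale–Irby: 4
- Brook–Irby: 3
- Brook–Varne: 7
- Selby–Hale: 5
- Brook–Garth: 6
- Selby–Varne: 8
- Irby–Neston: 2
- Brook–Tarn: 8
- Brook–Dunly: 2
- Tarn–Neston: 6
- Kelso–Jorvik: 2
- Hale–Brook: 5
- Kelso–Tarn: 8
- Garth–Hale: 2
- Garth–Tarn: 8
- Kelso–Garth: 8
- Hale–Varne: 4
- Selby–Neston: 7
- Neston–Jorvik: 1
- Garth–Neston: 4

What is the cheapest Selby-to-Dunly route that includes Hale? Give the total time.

Best Selby to Hale: Selby–Hale costing 5
Shortest Hale→Dunly: Hale–Garth–Dunly = 5
Total via Hale: 5 + 5 = 10 min.

10 min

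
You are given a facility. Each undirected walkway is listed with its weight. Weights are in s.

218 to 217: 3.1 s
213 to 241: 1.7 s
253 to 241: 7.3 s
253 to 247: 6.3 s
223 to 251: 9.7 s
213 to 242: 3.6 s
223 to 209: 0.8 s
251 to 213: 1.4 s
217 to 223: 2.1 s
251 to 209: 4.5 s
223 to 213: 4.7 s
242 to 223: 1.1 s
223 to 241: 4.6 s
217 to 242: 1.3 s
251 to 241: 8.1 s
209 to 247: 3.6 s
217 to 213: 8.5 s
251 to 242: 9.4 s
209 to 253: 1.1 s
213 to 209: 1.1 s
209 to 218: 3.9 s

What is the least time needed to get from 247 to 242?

5.5 s

Shortest distances from 247:
247: 0
209: 3.6  (via 247)
223: 4.4  (via 209)
253: 4.7  (via 209)
213: 4.7  (via 209)
242: 5.5  (via 223)
Shortest route: 247–209–223–242 = 5.5 s.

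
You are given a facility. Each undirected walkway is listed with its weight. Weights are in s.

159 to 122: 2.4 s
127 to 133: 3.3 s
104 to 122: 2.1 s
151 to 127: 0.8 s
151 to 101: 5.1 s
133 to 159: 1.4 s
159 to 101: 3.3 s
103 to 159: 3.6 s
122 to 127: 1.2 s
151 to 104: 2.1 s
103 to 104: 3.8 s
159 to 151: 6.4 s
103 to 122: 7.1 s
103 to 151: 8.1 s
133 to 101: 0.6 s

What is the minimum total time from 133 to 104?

5.9 s

Running Dijkstra from 133:
133: 0
101: 0.6  (via 133)
159: 1.4  (via 133)
127: 3.3  (via 133)
122: 3.8  (via 159)
151: 4.1  (via 127)
103: 5  (via 159)
104: 5.9  (via 122)
Shortest route: 133 → 159 → 122 → 104 = 5.9 s.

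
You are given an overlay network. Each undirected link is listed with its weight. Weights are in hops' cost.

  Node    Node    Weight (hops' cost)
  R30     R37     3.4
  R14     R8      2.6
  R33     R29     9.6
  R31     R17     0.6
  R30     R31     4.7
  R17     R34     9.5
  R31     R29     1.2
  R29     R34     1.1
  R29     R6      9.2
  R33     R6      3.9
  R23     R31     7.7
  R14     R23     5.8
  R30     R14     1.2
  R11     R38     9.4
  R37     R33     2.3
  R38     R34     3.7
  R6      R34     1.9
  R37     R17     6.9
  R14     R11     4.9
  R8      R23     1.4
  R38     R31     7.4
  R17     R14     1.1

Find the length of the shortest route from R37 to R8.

Settle nodes by increasing distance from R37:
R37: 0
R33: 2.3  (via R37)
R30: 3.4  (via R37)
R14: 4.6  (via R30)
R17: 5.7  (via R14)
R6: 6.2  (via R33)
R31: 6.3  (via R17)
R8: 7.2  (via R14)
Shortest route: R37 → R30 → R14 → R8 = 7.2 hops' cost.

7.2 hops' cost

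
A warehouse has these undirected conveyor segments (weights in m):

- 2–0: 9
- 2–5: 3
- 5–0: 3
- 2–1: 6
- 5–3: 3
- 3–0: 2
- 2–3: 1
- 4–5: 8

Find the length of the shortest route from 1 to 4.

17 m

Candidate routes:
1 - 2 - 3 - 5 - 4: 6+1+3+8 = 18
1 - 2 - 0 - 5 - 4: 6+9+3+8 = 26
1 - 2 - 5 - 4: 6+3+8 = 17
1 - 2 - 3 - 0 - 5 - 4: 6+1+2+3+8 = 20
The minimum is 17 m via 1 - 2 - 5 - 4.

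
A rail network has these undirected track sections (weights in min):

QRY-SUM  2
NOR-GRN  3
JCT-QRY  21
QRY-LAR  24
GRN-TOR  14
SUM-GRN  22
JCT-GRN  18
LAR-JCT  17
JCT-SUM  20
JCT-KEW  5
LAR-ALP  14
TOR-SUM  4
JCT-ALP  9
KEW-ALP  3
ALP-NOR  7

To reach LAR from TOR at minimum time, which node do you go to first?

SUM

Compare a few routes:
TOR → GRN → NOR → ALP → LAR: 14+3+7+14 = 38
TOR → SUM → JCT → LAR: 4+20+17 = 41
TOR → SUM → QRY → LAR: 4+2+24 = 30
The minimum is 30 min via TOR → SUM → QRY → LAR.
So from TOR the first move is to SUM.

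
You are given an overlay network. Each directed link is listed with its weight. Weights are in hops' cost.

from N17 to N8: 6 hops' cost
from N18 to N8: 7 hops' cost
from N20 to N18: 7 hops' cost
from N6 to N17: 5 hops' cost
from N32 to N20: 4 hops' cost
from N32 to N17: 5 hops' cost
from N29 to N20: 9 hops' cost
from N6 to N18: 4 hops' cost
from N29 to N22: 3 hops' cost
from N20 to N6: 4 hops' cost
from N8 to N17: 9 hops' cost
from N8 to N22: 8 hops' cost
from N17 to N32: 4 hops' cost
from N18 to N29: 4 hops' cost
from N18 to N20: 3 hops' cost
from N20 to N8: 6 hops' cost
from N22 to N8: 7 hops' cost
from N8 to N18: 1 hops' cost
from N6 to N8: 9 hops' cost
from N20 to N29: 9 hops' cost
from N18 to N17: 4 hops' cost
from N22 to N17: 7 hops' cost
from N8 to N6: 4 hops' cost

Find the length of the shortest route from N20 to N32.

Candidate routes:
N20–N8–N18–N17–N32: 6+1+4+4 = 15
N20–N18–N17–N32: 7+4+4 = 15
N20–N6–N18–N17–N32: 4+4+4+4 = 16
N20–N6–N17–N32: 4+5+4 = 13
Cheapest is N20–N6–N17–N32 at 13 hops' cost.

13 hops' cost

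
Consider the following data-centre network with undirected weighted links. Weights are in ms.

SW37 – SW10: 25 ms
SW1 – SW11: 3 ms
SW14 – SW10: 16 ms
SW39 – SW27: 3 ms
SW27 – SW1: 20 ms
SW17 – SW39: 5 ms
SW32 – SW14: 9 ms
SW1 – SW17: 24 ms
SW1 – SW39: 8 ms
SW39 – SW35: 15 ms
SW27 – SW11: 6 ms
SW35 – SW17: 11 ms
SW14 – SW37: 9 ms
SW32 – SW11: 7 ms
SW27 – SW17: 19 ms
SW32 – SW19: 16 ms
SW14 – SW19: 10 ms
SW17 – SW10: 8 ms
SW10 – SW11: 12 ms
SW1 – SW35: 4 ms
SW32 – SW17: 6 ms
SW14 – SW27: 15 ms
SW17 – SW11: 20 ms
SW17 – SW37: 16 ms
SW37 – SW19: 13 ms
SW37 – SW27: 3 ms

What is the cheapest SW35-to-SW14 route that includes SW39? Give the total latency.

Shortest SW35→SW39: SW35–SW1–SW39 = 12
Shortest SW39→SW14: SW39–SW27–SW37–SW14 = 15
Total via SW39: 12 + 15 = 27 ms.

27 ms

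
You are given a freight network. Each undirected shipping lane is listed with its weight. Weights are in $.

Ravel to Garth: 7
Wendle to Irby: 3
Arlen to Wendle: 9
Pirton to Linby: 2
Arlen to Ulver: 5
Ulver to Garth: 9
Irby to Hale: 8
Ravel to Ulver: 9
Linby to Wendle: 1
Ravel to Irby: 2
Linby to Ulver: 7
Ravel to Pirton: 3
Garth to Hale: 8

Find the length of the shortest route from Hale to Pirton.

$13

Running Dijkstra from Hale:
Hale: 0
Garth: 8  (via Hale)
Irby: 8  (via Hale)
Ravel: 10  (via Irby)
Wendle: 11  (via Irby)
Linby: 12  (via Wendle)
Pirton: 13  (via Ravel)
Shortest route: Hale → Irby → Ravel → Pirton = $13.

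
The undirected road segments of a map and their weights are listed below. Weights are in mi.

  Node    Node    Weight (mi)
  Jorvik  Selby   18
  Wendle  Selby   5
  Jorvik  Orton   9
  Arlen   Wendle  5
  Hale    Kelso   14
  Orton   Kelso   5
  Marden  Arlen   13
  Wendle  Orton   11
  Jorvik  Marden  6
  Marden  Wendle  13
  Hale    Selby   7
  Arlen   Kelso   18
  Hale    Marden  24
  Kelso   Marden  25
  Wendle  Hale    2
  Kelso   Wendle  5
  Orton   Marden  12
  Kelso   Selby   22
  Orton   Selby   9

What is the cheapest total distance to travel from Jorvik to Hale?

21 mi

Candidate routes:
Jorvik → Marden → Wendle → Hale: 6+13+2 = 21
Jorvik → Orton → Wendle → Hale: 9+11+2 = 22
The minimum is 21 mi via Jorvik → Marden → Wendle → Hale.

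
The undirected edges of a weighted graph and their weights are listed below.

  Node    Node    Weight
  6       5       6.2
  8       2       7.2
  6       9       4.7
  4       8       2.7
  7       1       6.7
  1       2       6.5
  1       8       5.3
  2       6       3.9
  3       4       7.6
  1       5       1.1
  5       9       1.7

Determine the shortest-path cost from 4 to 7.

Candidate routes:
4–8–2–6–9–5–1–7: 2.7+7.2+3.9+4.7+1.7+1.1+6.7 = 28
4–8–2–6–5–1–7: 2.7+7.2+3.9+6.2+1.1+6.7 = 27.8
4–8–1–7: 2.7+5.3+6.7 = 14.7
4–8–2–1–7: 2.7+7.2+6.5+6.7 = 23.1
Cheapest is 4–8–1–7 at 14.7.

14.7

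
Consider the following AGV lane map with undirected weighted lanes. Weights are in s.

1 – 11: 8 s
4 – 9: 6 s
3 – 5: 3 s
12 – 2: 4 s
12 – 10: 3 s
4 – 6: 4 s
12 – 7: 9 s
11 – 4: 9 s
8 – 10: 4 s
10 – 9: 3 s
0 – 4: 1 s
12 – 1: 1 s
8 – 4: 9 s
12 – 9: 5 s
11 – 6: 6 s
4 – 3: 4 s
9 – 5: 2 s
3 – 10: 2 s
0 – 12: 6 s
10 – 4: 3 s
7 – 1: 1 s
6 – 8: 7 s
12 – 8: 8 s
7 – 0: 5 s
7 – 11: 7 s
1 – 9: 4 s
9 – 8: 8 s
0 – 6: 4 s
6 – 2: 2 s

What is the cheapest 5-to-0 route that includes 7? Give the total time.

Shortest 5→7: 5–9–1–7 = 7
Best 7 to 0: 7–0 costing 5
Total via 7: 7 + 5 = 12 s.

12 s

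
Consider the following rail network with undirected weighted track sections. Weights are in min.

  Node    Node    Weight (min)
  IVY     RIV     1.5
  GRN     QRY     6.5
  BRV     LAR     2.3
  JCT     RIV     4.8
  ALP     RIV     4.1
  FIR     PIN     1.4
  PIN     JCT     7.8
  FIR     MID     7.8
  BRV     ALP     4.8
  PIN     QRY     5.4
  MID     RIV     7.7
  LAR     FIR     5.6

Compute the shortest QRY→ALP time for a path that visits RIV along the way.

22.1 min

Shortest QRY→RIV: QRY–PIN–JCT–RIV = 18
Shortest RIV→ALP: RIV–ALP = 4.1
Total via RIV: 18 + 4.1 = 22.1 min.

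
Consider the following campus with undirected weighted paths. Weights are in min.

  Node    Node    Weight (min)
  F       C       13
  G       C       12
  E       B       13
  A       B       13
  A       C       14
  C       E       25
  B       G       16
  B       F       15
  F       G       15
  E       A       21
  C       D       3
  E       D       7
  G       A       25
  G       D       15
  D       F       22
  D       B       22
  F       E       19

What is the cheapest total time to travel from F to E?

19 min

Shortest distances from F:
F: 0
C: 13  (via F)
B: 15  (via F)
G: 15  (via F)
D: 16  (via C)
E: 19  (via F)
Shortest route: F → E = 19 min.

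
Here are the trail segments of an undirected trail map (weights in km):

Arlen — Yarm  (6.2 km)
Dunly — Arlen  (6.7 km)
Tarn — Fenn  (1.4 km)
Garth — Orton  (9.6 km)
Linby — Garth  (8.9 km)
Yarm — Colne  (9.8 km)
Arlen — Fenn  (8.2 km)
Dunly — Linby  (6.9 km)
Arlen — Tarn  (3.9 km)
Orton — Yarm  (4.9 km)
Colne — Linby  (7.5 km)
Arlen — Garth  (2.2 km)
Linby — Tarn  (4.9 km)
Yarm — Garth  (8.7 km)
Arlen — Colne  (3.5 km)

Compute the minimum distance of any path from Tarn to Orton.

15 km

Settle nodes by increasing distance from Tarn:
Tarn: 0
Fenn: 1.4  (via Tarn)
Arlen: 3.9  (via Tarn)
Linby: 4.9  (via Tarn)
Garth: 6.1  (via Arlen)
Colne: 7.4  (via Arlen)
Yarm: 10.1  (via Arlen)
Dunly: 10.6  (via Arlen)
Orton: 15  (via Yarm)
Shortest route: Tarn → Arlen → Yarm → Orton = 15 km.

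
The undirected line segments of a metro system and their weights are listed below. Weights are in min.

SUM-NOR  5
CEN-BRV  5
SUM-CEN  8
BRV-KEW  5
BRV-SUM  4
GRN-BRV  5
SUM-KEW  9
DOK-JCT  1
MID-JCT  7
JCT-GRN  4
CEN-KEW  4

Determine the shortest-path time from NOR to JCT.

18 min

Shortest distances from NOR:
NOR: 0
SUM: 5  (via NOR)
BRV: 9  (via SUM)
CEN: 13  (via SUM)
KEW: 14  (via SUM)
GRN: 14  (via BRV)
JCT: 18  (via GRN)
Shortest route: NOR–SUM–BRV–GRN–JCT = 18 min.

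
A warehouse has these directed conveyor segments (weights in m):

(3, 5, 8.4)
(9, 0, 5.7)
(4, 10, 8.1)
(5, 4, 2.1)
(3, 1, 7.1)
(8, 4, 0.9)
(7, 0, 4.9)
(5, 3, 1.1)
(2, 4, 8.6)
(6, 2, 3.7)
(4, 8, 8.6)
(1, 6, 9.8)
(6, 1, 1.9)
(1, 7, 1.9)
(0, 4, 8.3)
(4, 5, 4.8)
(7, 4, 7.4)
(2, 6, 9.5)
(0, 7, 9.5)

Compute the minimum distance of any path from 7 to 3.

Running Dijkstra from 7:
7: 0
0: 4.9  (via 7)
4: 7.4  (via 7)
5: 12.2  (via 4)
3: 13.3  (via 5)
Shortest route: 7–4–5–3 = 13.3 m.

13.3 m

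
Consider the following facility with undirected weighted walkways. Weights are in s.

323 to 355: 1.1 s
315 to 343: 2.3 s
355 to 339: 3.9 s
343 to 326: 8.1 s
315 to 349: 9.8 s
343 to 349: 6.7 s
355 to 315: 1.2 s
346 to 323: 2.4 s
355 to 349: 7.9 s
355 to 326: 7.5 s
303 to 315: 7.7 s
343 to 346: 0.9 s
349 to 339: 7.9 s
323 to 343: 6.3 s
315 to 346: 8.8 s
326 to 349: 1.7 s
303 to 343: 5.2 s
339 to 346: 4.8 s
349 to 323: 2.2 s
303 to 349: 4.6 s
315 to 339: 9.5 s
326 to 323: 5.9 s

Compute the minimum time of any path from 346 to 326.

Compare a few routes:
346 → 323 → 326: 2.4+5.9 = 8.3
346 → 343 → 326: 0.9+8.1 = 9
346 → 323 → 349 → 326: 2.4+2.2+1.7 = 6.3
The minimum is 6.3 s via 346 → 323 → 349 → 326.

6.3 s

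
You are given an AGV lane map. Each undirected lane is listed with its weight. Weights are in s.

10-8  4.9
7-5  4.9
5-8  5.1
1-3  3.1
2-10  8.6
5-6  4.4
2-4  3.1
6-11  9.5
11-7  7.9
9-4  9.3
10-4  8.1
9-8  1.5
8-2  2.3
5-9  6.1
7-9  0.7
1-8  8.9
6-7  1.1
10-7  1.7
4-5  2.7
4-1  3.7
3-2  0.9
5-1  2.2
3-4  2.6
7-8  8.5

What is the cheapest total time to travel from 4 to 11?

Settle nodes by increasing distance from 4:
4: 0
3: 2.6  (via 4)
5: 2.7  (via 4)
2: 3.1  (via 4)
1: 3.7  (via 4)
8: 5.4  (via 2)
9: 6.9  (via 8)
6: 7.1  (via 5)
7: 7.6  (via 5)
10: 8.1  (via 4)
11: 15.5  (via 7)
Shortest route: 4–5–7–11 = 15.5 s.

15.5 s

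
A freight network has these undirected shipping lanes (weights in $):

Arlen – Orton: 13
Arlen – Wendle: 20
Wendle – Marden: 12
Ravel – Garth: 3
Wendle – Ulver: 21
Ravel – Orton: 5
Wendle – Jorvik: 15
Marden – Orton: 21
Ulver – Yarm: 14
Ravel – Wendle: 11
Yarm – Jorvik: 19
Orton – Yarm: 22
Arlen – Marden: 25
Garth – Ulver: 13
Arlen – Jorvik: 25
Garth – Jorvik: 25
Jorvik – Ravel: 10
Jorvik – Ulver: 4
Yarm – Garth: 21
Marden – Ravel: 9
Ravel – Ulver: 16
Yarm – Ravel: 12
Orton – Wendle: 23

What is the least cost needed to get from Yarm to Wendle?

$23

Candidate routes:
Yarm–Ulver–Jorvik–Wendle: 14+4+15 = 33
Yarm–Ravel–Wendle: 12+11 = 23
Yarm–Ravel–Marden–Wendle: 12+9+12 = 33
Cheapest is Yarm–Ravel–Wendle at $23.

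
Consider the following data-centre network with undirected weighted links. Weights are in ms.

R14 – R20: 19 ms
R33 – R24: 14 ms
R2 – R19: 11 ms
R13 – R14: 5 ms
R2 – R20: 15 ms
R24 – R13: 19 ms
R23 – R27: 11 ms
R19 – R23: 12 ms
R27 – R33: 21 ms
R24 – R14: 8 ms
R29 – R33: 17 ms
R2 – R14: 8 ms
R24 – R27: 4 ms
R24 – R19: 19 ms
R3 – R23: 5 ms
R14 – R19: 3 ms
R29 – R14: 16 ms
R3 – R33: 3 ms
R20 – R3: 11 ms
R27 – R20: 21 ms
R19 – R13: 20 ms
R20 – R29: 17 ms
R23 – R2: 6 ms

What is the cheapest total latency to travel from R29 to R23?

25 ms

Enumerating some paths:
R29 - R33 - R3 - R23: 17+3+5 = 25
R29 - R20 - R3 - R23: 17+11+5 = 33
R29 - R14 - R19 - R23: 16+3+12 = 31
R29 - R14 - R2 - R23: 16+8+6 = 30
Cheapest is R29 - R33 - R3 - R23 at 25 ms.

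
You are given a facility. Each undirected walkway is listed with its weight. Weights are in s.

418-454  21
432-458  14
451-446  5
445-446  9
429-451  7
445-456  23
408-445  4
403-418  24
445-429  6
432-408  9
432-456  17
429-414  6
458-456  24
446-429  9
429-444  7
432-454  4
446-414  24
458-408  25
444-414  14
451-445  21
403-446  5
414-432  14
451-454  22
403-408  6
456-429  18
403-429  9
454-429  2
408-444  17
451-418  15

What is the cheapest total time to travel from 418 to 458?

39 s

Enumerating some paths:
418 - 451 - 446 - 429 - 454 - 432 - 458: 15+5+9+2+4+14 = 49
418 - 454 - 432 - 458: 21+4+14 = 39
418 - 451 - 429 - 454 - 432 - 458: 15+7+2+4+14 = 42
418 - 403 - 408 - 432 - 458: 24+6+9+14 = 53
The minimum is 39 s via 418 - 454 - 432 - 458.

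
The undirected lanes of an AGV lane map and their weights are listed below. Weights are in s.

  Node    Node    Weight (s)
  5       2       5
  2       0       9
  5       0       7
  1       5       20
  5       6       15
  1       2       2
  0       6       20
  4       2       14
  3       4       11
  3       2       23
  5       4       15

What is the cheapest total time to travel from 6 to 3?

Candidate routes:
6 - 5 - 4 - 3: 15+15+11 = 41
6 - 5 - 2 - 3: 15+5+23 = 43
6 - 5 - 2 - 4 - 3: 15+5+14+11 = 45
Cheapest is 6 - 5 - 4 - 3 at 41 s.

41 s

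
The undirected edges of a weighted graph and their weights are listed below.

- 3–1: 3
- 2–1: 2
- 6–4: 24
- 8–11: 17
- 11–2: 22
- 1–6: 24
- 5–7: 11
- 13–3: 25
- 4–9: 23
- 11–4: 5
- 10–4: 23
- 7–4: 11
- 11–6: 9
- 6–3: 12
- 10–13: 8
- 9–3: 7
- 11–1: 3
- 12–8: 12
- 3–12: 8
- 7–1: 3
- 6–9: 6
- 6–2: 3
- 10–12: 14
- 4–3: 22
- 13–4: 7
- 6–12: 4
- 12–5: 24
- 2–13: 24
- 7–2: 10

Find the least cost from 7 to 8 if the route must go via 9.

Best 7 to 9: 7–1–3–9 costing 13
Best 9 to 8: 9–6–12–8 costing 22
Total via 9: 13 + 22 = 35.

35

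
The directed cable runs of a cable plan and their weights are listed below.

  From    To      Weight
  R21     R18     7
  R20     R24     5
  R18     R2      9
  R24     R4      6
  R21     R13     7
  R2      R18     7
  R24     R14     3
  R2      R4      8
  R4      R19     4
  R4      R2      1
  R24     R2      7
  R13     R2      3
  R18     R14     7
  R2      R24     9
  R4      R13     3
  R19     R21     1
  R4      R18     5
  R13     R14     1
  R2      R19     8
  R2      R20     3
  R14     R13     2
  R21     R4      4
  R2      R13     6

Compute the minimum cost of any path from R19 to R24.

14

Compare a few routes:
R19 - R21 - R4 - R2 - R20 - R24: 1+4+1+3+5 = 14
R19 - R21 - R4 - R2 - R24: 1+4+1+9 = 15
Cheapest is R19 - R21 - R4 - R2 - R20 - R24 at 14.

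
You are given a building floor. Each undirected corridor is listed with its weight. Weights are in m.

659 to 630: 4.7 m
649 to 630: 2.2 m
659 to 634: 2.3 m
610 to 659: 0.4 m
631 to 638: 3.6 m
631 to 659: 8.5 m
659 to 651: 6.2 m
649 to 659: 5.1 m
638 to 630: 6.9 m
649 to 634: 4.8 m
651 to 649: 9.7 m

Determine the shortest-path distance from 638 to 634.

Settle nodes by increasing distance from 638:
638: 0
631: 3.6  (via 638)
630: 6.9  (via 638)
649: 9.1  (via 630)
659: 11.6  (via 630)
610: 12  (via 659)
634: 13.9  (via 649)
Shortest route: 638–630–649–634 = 13.9 m.

13.9 m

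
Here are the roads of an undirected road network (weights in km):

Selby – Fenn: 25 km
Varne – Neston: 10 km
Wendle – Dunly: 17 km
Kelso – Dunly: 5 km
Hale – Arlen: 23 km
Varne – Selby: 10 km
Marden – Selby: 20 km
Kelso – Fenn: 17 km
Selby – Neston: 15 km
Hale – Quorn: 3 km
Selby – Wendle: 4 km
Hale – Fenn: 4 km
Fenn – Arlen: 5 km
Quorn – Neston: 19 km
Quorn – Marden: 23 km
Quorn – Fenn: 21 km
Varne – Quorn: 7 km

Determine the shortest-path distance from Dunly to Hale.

Enumerating some paths:
Dunly → Kelso → Fenn → Quorn → Hale: 5+17+21+3 = 46
Dunly → Kelso → Fenn → Hale: 5+17+4 = 26
Dunly → Wendle → Selby → Varne → Quorn → Hale: 17+4+10+7+3 = 41
The minimum is 26 km via Dunly → Kelso → Fenn → Hale.

26 km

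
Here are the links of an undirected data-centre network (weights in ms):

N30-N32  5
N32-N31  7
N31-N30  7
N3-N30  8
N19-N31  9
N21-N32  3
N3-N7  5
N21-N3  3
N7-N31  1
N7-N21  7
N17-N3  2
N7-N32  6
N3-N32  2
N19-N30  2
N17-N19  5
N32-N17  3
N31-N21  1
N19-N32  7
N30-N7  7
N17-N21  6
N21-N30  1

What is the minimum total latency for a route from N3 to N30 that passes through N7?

Shortest N3→N7: N3–N7 = 5
Best N7 to N30: N7–N31–N21–N30 costing 3
Total via N7: 5 + 3 = 8 ms.

8 ms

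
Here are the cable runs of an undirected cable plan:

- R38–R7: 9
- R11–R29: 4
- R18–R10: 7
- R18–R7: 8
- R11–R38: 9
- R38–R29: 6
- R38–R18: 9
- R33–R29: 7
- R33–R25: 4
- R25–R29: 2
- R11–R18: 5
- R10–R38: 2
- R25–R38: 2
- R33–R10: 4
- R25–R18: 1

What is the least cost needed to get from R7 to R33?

Enumerating some paths:
R7–R18–R25–R33: 8+1+4 = 13
R7–R38–R25–R33: 9+2+4 = 15
Cheapest is R7–R18–R25–R33 at 13.

13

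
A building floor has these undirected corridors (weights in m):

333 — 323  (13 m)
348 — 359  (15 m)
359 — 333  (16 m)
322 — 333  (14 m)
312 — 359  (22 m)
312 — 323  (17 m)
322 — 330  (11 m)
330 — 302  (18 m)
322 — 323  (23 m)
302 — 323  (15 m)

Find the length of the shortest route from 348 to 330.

56 m

Shortest distances from 348:
348: 0
359: 15  (via 348)
333: 31  (via 359)
312: 37  (via 359)
323: 44  (via 333)
322: 45  (via 333)
330: 56  (via 322)
Shortest route: 348–359–333–322–330 = 56 m.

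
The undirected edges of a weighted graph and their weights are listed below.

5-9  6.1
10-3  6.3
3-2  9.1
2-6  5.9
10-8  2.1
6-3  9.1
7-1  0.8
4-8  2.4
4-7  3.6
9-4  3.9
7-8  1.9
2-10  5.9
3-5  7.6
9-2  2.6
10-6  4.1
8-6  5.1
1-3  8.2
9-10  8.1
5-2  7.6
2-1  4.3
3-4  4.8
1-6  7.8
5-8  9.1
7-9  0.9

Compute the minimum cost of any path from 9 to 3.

Enumerating some paths:
9–4–3: 3.9+4.8 = 8.7
9–7–4–3: 0.9+3.6+4.8 = 9.3
9–7–1–3: 0.9+0.8+8.2 = 9.9
9–7–8–4–3: 0.9+1.9+2.4+4.8 = 10
Cheapest is 9–4–3 at 8.7.

8.7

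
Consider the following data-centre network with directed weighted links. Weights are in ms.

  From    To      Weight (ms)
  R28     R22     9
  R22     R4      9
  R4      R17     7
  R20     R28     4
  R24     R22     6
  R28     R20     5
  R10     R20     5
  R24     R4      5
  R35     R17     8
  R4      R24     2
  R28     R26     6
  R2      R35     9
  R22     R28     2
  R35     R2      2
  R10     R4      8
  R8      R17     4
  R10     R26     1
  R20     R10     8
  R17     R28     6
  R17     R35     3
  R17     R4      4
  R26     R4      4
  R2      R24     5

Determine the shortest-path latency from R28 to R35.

Running Dijkstra from R28:
R28: 0
R20: 5  (via R28)
R26: 6  (via R28)
R22: 9  (via R28)
R4: 10  (via R26)
R24: 12  (via R4)
R10: 13  (via R20)
R17: 17  (via R4)
R35: 20  (via R17)
Shortest route: R28 → R26 → R4 → R17 → R35 = 20 ms.

20 ms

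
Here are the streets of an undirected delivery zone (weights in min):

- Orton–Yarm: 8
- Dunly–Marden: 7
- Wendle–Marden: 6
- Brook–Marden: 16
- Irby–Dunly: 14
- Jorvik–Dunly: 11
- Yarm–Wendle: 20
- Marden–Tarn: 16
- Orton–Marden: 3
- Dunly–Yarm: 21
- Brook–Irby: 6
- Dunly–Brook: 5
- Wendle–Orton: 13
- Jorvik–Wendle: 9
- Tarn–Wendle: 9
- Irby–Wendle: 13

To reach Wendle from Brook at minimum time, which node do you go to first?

Compare a few routes:
Brook - Marden - Wendle: 16+6 = 22
Brook - Dunly - Marden - Wendle: 5+7+6 = 18
Brook - Dunly - Jorvik - Wendle: 5+11+9 = 25
Brook - Irby - Wendle: 6+13 = 19
The minimum is 18 min via Brook - Dunly - Marden - Wendle.
So from Brook the first move is to Dunly.

Dunly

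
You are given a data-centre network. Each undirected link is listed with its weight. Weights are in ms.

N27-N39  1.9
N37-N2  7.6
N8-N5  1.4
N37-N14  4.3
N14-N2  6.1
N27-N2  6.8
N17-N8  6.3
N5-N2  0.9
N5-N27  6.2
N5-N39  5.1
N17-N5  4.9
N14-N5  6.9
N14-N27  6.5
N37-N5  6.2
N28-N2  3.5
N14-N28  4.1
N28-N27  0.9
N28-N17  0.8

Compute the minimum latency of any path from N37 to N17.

Running Dijkstra from N37:
N37: 0
N14: 4.3  (via N37)
N5: 6.2  (via N37)
N2: 7.1  (via N5)
N8: 7.6  (via N5)
N28: 8.4  (via N14)
N17: 9.2  (via N28)
Shortest route: N37 → N14 → N28 → N17 = 9.2 ms.

9.2 ms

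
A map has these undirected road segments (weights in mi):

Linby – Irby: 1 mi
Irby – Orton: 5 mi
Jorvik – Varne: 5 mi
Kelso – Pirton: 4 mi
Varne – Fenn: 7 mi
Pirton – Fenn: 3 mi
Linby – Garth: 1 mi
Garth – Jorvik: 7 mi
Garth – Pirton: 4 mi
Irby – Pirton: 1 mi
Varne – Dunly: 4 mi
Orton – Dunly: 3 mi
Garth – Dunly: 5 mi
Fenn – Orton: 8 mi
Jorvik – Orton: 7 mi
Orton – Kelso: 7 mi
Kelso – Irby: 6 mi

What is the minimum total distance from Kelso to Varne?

14 mi

Enumerating some paths:
Kelso–Pirton–Garth–Dunly–Varne: 4+4+5+4 = 17
Kelso–Pirton–Irby–Linby–Garth–Dunly–Varne: 4+1+1+1+5+4 = 16
Kelso–Pirton–Fenn–Varne: 4+3+7 = 14
Cheapest is Kelso–Pirton–Fenn–Varne at 14 mi.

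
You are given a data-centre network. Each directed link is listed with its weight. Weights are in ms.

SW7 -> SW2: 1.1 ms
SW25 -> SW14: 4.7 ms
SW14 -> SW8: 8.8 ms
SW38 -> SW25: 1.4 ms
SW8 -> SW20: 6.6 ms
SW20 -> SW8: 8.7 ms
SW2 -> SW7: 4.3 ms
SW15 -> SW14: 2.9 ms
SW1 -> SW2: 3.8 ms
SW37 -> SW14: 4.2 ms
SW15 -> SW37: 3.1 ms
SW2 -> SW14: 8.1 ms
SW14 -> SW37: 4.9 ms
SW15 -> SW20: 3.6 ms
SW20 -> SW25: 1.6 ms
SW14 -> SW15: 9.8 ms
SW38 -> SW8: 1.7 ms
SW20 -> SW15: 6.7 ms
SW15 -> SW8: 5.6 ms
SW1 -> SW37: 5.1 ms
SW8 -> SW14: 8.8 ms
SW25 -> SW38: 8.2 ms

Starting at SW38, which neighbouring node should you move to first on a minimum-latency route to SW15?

SW8

Compare a few routes:
SW38 - SW8 - SW14 - SW15: 1.7+8.8+9.8 = 20.3
SW38 - SW25 - SW14 - SW15: 1.4+4.7+9.8 = 15.9
SW38 - SW8 - SW20 - SW15: 1.7+6.6+6.7 = 15
The minimum is 15 ms via SW38 - SW8 - SW20 - SW15.
So from SW38 the first move is to SW8.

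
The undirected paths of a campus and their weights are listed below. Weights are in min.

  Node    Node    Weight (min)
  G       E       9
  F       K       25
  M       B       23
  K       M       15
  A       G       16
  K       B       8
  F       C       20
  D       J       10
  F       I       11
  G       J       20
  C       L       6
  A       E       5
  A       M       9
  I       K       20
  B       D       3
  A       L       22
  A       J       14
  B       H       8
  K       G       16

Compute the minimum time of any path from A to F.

Shortest distances from A:
A: 0
E: 5  (via A)
M: 9  (via A)
G: 14  (via E)
J: 14  (via A)
L: 22  (via A)
D: 24  (via J)
K: 24  (via M)
B: 27  (via D)
C: 28  (via L)
H: 35  (via B)
I: 44  (via K)
F: 48  (via C)
Shortest route: A–L–C–F = 48 min.

48 min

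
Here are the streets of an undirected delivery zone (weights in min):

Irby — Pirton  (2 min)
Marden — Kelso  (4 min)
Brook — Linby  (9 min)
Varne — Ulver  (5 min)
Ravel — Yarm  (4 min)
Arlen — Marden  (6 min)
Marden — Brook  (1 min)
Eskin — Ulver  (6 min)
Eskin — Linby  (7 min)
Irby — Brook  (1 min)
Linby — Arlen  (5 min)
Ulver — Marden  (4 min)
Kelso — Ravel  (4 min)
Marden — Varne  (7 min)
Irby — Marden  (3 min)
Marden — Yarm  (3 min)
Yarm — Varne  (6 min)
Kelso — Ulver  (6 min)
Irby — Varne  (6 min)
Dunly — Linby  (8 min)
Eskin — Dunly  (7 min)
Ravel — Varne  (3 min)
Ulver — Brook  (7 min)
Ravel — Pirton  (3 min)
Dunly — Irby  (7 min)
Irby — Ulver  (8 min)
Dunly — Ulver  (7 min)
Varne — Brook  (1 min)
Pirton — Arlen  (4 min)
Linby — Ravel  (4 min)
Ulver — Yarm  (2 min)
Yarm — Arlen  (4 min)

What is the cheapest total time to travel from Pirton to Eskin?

Compare a few routes:
Pirton → Irby → Brook → Marden → Yarm → Ulver → Eskin: 2+1+1+3+2+6 = 15
Pirton → Irby → Marden → Ulver → Eskin: 2+3+4+6 = 15
Pirton → Irby → Brook → Varne → Ulver → Eskin: 2+1+1+5+6 = 15
Pirton → Ravel → Linby → Eskin: 3+4+7 = 14
The minimum is 14 min via Pirton → Ravel → Linby → Eskin.

14 min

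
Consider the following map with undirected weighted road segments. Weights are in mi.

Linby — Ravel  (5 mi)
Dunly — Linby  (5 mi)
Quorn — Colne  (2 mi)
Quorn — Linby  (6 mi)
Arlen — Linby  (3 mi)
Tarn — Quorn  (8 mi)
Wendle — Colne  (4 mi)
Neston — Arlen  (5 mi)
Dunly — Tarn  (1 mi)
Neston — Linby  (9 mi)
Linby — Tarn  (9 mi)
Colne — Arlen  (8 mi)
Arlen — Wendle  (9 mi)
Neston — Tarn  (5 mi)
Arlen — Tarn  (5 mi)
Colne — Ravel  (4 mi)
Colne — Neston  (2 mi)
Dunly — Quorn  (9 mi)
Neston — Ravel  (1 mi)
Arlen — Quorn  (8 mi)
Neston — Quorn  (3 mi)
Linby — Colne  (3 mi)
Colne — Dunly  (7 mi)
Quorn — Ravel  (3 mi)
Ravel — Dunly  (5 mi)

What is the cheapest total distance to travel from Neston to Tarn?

Enumerating some paths:
Neston - Ravel - Dunly - Tarn: 1+5+1 = 7
Neston - Tarn: 5 = 5
Cheapest is Neston - Tarn at 5 mi.

5 mi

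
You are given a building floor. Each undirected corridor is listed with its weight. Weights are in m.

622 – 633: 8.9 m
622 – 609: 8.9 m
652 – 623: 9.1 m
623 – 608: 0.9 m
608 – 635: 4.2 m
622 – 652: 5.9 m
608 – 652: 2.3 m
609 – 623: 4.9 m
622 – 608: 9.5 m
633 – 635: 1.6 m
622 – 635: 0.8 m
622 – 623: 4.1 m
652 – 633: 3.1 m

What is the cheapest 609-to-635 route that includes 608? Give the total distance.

10 m

Shortest 609→608: 609–623–608 = 5.8
Shortest 608→635: 608–635 = 4.2
Total via 608: 5.8 + 4.2 = 10 m.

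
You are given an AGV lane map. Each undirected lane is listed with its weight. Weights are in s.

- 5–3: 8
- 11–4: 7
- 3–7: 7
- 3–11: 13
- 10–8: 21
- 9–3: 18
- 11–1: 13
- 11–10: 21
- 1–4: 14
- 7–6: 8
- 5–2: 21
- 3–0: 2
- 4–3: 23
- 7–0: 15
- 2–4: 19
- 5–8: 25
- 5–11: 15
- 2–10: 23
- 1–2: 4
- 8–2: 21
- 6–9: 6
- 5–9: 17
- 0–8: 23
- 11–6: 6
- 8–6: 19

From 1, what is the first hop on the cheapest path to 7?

11

Candidate routes:
1 → 11 → 3 → 7: 13+13+7 = 33
1 → 11 → 6 → 7: 13+6+8 = 27
The minimum is 27 s via 1 → 11 → 6 → 7.
So from 1 the first move is to 11.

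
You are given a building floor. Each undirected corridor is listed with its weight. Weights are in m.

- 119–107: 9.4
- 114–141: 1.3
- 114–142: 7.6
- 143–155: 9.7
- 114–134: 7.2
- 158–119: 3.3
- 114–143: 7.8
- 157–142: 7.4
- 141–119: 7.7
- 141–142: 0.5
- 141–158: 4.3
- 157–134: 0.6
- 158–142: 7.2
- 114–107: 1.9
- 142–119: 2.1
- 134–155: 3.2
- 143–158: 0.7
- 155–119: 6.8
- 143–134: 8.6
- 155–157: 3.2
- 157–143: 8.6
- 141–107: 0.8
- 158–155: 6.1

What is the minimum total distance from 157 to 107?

8.7 m

Compare a few routes:
157–134–114–141–107: 0.6+7.2+1.3+0.8 = 9.9
157–142–141–107: 7.4+0.5+0.8 = 8.7
157–134–114–107: 0.6+7.2+1.9 = 9.7
Cheapest is 157–142–141–107 at 8.7 m.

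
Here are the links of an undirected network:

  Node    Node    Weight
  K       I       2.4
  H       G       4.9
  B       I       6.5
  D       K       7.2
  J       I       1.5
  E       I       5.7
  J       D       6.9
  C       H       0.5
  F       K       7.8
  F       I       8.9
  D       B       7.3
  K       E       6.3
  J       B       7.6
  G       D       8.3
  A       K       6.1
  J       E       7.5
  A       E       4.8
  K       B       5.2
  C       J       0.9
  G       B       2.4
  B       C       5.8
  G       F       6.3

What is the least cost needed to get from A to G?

Shortest distances from A:
A: 0
E: 4.8  (via A)
K: 6.1  (via A)
I: 8.5  (via K)
J: 10  (via I)
C: 10.9  (via J)
B: 11.3  (via K)
H: 11.4  (via C)
D: 13.3  (via K)
G: 13.7  (via B)
Shortest route: A–K–B–G = 13.7.

13.7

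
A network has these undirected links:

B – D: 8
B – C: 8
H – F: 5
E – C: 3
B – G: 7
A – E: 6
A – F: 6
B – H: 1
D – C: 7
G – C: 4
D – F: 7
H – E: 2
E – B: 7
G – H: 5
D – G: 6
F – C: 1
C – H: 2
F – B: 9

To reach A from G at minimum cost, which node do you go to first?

C

Enumerating some paths:
G - C - F - A: 4+1+6 = 11
G - H - E - A: 5+2+6 = 13
G - C - E - A: 4+3+6 = 13
Cheapest is G - C - F - A at 11.
So from G the first move is to C.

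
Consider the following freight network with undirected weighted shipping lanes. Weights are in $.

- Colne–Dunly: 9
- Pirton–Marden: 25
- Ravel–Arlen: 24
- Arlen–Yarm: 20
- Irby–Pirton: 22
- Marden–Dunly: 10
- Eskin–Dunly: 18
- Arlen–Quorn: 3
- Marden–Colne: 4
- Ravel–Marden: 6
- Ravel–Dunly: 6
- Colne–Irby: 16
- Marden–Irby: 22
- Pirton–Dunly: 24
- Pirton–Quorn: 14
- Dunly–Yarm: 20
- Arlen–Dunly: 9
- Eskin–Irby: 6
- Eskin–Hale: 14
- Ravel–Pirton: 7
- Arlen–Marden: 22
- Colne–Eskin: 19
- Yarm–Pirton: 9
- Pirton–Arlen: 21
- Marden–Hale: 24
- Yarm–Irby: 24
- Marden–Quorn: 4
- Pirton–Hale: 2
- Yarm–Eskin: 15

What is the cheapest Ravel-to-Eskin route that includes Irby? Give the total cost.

$32

Shortest Ravel→Irby: Ravel–Marden–Colne–Irby = 26
Best Irby to Eskin: Irby–Eskin costing 6
Total via Irby: 26 + 6 = $32.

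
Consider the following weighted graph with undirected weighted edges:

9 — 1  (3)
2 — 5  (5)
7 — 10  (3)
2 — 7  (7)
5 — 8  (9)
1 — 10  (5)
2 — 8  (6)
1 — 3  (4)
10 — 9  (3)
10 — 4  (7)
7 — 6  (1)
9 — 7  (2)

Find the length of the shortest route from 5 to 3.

Running Dijkstra from 5:
5: 0
2: 5  (via 5)
8: 9  (via 5)
7: 12  (via 2)
6: 13  (via 7)
9: 14  (via 7)
10: 15  (via 7)
1: 17  (via 9)
3: 21  (via 1)
Shortest route: 5–2–7–9–1–3 = 21.

21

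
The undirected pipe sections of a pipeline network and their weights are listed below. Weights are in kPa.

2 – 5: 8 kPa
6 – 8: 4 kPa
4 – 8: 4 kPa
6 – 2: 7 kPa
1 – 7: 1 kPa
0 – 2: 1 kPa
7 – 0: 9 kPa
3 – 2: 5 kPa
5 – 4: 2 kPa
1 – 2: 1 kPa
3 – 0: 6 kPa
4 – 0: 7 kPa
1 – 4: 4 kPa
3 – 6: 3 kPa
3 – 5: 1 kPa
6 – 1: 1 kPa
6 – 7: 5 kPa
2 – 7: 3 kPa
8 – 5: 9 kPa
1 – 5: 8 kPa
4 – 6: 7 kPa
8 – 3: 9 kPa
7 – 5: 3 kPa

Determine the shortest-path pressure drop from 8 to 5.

Compare a few routes:
8–6–3–5: 4+3+1 = 8
8–5: 9 = 9
8–6–1–7–5: 4+1+1+3 = 9
8–4–5: 4+2 = 6
Cheapest is 8–4–5 at 6 kPa.

6 kPa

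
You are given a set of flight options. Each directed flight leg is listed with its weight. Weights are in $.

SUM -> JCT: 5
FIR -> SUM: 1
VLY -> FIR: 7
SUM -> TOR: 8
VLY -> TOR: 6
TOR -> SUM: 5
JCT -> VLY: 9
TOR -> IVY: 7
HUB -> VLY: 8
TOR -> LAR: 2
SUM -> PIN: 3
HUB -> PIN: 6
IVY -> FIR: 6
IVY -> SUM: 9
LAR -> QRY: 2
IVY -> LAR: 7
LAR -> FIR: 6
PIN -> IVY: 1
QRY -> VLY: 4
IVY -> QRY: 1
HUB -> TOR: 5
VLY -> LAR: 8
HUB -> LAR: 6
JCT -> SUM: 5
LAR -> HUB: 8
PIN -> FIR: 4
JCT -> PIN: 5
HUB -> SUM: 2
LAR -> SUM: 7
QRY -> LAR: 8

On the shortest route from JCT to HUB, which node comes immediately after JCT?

PIN

Compare a few routes:
JCT–PIN–IVY–QRY–LAR–HUB: 5+1+1+8+8 = 23
JCT–PIN–IVY–LAR–HUB: 5+1+7+8 = 21
Cheapest is JCT–PIN–IVY–LAR–HUB at $21.
So from JCT the first move is to PIN.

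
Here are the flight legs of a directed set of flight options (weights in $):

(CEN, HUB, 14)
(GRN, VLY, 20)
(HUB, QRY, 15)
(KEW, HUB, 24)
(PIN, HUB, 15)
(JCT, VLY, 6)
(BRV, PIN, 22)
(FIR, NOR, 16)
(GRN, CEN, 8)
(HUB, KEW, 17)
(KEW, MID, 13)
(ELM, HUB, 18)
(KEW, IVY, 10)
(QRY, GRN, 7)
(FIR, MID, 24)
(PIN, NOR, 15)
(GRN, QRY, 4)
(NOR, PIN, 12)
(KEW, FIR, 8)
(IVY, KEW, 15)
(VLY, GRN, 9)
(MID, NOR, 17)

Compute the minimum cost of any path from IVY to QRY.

$54

Candidate routes:
IVY → KEW → HUB → QRY: 15+24+15 = 54
IVY → KEW → FIR → NOR → PIN → HUB → QRY: 15+8+16+12+15+15 = 81
IVY → KEW → MID → NOR → PIN → HUB → QRY: 15+13+17+12+15+15 = 87
Cheapest is IVY → KEW → HUB → QRY at $54.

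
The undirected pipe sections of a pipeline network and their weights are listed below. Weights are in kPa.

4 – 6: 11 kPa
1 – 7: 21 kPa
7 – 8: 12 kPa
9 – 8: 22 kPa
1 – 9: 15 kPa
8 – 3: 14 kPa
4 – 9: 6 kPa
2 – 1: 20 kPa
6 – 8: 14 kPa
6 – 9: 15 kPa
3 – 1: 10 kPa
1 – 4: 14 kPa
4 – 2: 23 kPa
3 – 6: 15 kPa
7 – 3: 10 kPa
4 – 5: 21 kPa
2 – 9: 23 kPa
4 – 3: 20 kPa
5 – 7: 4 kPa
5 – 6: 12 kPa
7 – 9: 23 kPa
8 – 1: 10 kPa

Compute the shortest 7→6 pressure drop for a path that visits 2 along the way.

74 kPa

Best 7 to 2: 7–3–1–2 costing 40
Shortest 2→6: 2–4–6 = 34
Total via 2: 40 + 34 = 74 kPa.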